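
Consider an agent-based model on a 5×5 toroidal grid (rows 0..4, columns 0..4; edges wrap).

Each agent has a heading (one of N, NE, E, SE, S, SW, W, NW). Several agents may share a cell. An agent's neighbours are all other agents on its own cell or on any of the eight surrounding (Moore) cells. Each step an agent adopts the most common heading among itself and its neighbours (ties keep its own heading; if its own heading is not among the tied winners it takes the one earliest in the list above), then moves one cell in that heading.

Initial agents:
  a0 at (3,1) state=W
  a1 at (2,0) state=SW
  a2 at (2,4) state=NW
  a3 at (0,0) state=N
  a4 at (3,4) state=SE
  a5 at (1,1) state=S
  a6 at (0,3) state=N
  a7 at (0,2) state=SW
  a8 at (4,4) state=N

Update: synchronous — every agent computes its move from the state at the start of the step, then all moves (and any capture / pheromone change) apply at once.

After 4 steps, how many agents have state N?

8

t=1: a0@(3,0):W a1@(3,4):SW a2@(1,3):NW a3@(4,0):N a4@(4,0):SE a5@(2,0):SW a6@(4,3):N a7@(1,1):SW a8@(3,4):N
t=2: a0@(2,0):N a1@(2,4):N a2@(0,2):NW a3@(3,0):N a4@(3,0):N a5@(3,4):SW a6@(3,3):N a7@(2,0):SW a8@(2,4):N
t=3: a0@(1,0):N a1@(1,4):N a2@(4,1):NW a3@(2,0):N a4@(2,0):N a5@(2,4):N a6@(2,3):N a7@(1,0):N a8@(1,4):N
t=4: a0@(0,0):N a1@(0,4):N a2@(3,0):NW a3@(1,0):N a4@(1,0):N a5@(1,4):N a6@(1,3):N a7@(0,0):N a8@(0,4):N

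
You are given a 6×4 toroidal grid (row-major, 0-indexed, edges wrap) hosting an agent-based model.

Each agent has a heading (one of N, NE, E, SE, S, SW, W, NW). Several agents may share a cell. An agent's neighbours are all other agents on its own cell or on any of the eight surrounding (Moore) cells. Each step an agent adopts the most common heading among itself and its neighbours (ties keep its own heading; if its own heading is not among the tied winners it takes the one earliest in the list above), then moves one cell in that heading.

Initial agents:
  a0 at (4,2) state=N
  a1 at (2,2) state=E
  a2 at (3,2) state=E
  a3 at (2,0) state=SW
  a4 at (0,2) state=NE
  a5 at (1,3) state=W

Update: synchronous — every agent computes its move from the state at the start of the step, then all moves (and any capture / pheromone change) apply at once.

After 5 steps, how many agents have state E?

5

t=1: a0@(3,2):N a1@(2,3):E a2@(3,3):E a3@(3,3):SW a4@(5,3):NE a5@(1,2):W
t=2: a0@(3,3):E a1@(2,0):E a2@(3,0):E a3@(3,0):E a4@(4,0):NE a5@(1,1):W
t=3: a0@(3,0):E a1@(2,1):E a2@(3,1):E a3@(3,1):E a4@(4,1):E a5@(1,0):W
t=4: a0@(3,1):E a1@(2,2):E a2@(3,2):E a3@(3,2):E a4@(4,2):E a5@(1,3):W
t=5: a0@(3,2):E a1@(2,3):E a2@(3,3):E a3@(3,3):E a4@(4,3):E a5@(1,2):W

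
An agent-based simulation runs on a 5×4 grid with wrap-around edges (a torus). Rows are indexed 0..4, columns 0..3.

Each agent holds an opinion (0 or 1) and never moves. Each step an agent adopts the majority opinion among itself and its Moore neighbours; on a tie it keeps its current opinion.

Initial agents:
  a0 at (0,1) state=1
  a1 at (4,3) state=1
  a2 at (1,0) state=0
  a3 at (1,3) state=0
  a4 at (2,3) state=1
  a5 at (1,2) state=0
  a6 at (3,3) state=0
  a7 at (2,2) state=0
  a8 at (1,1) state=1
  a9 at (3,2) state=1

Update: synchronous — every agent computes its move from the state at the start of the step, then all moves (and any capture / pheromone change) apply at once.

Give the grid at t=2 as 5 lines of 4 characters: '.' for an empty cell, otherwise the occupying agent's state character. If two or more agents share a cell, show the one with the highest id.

.1..
0000
..00
..11
...1

t=1: a0@(0,1):1 a1@(4,3):1 a2@(1,0):1 a3@(1,3):0 a4@(2,3):0 a5@(1,2):0 a6@(3,3):1 a7@(2,2):0 a8@(1,1):0 a9@(3,2):1
t=2: a0@(0,1):1 a1@(4,3):1 a2@(1,0):0 a3@(1,3):0 a4@(2,3):0 a5@(1,2):0 a6@(3,3):1 a7@(2,2):0 a8@(1,1):0 a9@(3,2):1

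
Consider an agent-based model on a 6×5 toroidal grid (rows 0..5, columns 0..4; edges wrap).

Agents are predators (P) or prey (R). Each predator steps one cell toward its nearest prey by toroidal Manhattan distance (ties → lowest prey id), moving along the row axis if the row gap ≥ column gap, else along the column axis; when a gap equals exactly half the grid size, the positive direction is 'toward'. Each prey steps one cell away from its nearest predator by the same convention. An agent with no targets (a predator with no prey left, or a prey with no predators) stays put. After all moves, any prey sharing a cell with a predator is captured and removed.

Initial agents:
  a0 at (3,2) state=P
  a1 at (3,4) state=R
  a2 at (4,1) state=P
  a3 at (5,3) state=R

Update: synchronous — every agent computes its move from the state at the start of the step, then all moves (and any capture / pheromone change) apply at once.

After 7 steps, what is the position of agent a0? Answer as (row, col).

t=1: a0@(3,3):P a1@(3,0):R a2@(4,0):P a3@(0,3):R
t=2: a0@(3,4):P a1@(2,0):R a2@(3,0):P a3@(5,3):R
t=3: a0@(2,4):P a1@(1,0):R a2@(2,0):P a3@(0,3):R
t=4: a0@(1,4):P a1@(0,0):R a2@(1,0):P a3@(5,3):R
t=5: a0@(0,4):P a1@(5,0):R a2@(0,0):P a3@(4,3):R
t=6: a0@(5,4):P a1@(4,0):R a2@(5,0):P a3@(3,3):R
t=7: a0@(4,4):P a1@(3,0):R a2@(4,0):P a3@(2,3):R

(4, 4)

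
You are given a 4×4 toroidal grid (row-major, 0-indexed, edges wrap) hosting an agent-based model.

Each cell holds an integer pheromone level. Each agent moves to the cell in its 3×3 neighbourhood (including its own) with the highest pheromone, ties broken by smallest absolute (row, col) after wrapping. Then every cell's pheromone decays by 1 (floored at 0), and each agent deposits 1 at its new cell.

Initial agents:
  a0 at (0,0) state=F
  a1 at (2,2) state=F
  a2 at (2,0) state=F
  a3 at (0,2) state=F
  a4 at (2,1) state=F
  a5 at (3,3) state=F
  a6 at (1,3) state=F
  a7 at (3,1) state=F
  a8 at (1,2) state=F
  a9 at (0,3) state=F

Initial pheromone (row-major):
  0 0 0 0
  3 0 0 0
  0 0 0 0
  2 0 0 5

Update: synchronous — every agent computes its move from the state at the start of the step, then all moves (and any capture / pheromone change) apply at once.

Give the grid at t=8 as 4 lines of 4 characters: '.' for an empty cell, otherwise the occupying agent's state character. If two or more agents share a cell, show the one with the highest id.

....
F...
....
...F

t=1: a0@(3,3) a1@(3,3) a2@(3,3) a3@(3,3) a4@(1,0) a5@(3,3) a6@(1,0) a7@(3,0) a8@(0,1) a9@(3,3) | pheromone: 0 1 0 0 / 4 0 0 0 / 0 0 0 0 / 2 0 0 10
t=2: a0@(3,3) a1@(3,3) a2@(3,3) a3@(3,3) a4@(1,0) a5@(3,3) a6@(1,0) a7@(3,3) a8@(1,0) a9@(3,3) | pheromone: 0 0 0 0 / 6 0 0 0 / 0 0 0 0 / 1 0 0 16
t=3: a0@(3,3) a1@(3,3) a2@(3,3) a3@(3,3) a4@(1,0) a5@(3,3) a6@(1,0) a7@(3,3) a8@(1,0) a9@(3,3) | pheromone: 0 0 0 0 / 8 0 0 0 / 0 0 0 0 / 0 0 0 22
t=4: a0@(3,3) a1@(3,3) a2@(3,3) a3@(3,3) a4@(1,0) a5@(3,3) a6@(1,0) a7@(3,3) a8@(1,0) a9@(3,3) | pheromone: 0 0 0 0 / 10 0 0 0 / 0 0 0 0 / 0 0 0 28
t=5: a0@(3,3) a1@(3,3) a2@(3,3) a3@(3,3) a4@(1,0) a5@(3,3) a6@(1,0) a7@(3,3) a8@(1,0) a9@(3,3) | pheromone: 0 0 0 0 / 12 0 0 0 / 0 0 0 0 / 0 0 0 34
t=6: a0@(3,3) a1@(3,3) a2@(3,3) a3@(3,3) a4@(1,0) a5@(3,3) a6@(1,0) a7@(3,3) a8@(1,0) a9@(3,3) | pheromone: 0 0 0 0 / 14 0 0 0 / 0 0 0 0 / 0 0 0 40
t=7: a0@(3,3) a1@(3,3) a2@(3,3) a3@(3,3) a4@(1,0) a5@(3,3) a6@(1,0) a7@(3,3) a8@(1,0) a9@(3,3) | pheromone: 0 0 0 0 / 16 0 0 0 / 0 0 0 0 / 0 0 0 46
t=8: a0@(3,3) a1@(3,3) a2@(3,3) a3@(3,3) a4@(1,0) a5@(3,3) a6@(1,0) a7@(3,3) a8@(1,0) a9@(3,3) | pheromone: 0 0 0 0 / 18 0 0 0 / 0 0 0 0 / 0 0 0 52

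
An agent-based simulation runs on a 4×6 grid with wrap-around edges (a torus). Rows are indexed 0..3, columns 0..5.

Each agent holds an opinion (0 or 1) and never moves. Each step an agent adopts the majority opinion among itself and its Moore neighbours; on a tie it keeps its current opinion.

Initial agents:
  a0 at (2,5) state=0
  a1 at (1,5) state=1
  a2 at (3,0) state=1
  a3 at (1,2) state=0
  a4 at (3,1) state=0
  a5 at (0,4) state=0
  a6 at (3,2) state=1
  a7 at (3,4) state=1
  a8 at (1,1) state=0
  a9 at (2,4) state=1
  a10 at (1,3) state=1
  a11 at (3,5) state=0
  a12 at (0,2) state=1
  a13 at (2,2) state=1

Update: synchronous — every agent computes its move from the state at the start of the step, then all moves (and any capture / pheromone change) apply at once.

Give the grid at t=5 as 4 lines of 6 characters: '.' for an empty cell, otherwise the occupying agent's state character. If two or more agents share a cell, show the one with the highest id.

..1.1.
.111.1
..1.11
111.11

t=1: a0@(2,5):1 a1@(1,5):1 a2@(3,0):0 a3@(1,2):1 a4@(3,1):1 a5@(0,4):1 a6@(3,2):1 a7@(3,4):0 a8@(1,1):0 a9@(2,4):1 a10@(1,3):1 a11@(3,5):0 a12@(0,2):1 a13@(2,2):1
t=2: a0@(2,5):1 a1@(1,5):1 a2@(3,0):0 a3@(1,2):1 a4@(3,1):1 a5@(0,4):1 a6@(3,2):1 a7@(3,4):1 a8@(1,1):1 a9@(2,4):1 a10@(1,3):1 a11@(3,5):0 a12@(0,2):1 a13@(2,2):1
t=3: a0@(2,5):1 a1@(1,5):1 a2@(3,0):0 a3@(1,2):1 a4@(3,1):1 a5@(0,4):1 a6@(3,2):1 a7@(3,4):1 a8@(1,1):1 a9@(2,4):1 a10@(1,3):1 a11@(3,5):1 a12@(0,2):1 a13@(2,2):1
t=4: a0@(2,5):1 a1@(1,5):1 a2@(3,0):1 a3@(1,2):1 a4@(3,1):1 a5@(0,4):1 a6@(3,2):1 a7@(3,4):1 a8@(1,1):1 a9@(2,4):1 a10@(1,3):1 a11@(3,5):1 a12@(0,2):1 a13@(2,2):1
t=5: (unchanged — steady state)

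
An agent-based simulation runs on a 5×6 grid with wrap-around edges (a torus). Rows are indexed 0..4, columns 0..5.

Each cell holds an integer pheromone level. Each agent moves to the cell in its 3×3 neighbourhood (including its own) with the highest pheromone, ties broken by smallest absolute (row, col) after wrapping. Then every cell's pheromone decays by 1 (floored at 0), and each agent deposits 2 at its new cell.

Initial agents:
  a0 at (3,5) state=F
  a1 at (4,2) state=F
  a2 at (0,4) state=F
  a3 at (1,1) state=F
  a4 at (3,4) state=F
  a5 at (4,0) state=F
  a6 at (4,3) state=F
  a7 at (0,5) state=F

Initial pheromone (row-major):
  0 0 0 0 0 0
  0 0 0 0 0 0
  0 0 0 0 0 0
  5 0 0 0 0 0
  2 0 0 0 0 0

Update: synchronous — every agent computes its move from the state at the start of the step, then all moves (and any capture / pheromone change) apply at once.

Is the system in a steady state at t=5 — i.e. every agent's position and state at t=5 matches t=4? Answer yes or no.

t=1: a0@(3,0) a1@(0,1) a2@(0,3) a3@(0,0) a4@(2,3) a5@(3,0) a6@(0,2) a7@(4,0) | pheromone: 2 2 2 2 0 0 / 0 0 0 0 0 0 / 0 0 0 2 0 0 / 8 0 0 0 0 0 / 3 0 0 0 0 0
t=2: a0@(3,0) a1@(4,0) a2@(0,2) a3@(4,0) a4@(2,3) a5@(3,0) a6@(0,1) a7@(3,0) | pheromone: 1 3 3 1 0 0 / 0 0 0 0 0 0 / 0 0 0 3 0 0 / 13 0 0 0 0 0 / 6 0 0 0 0 0
t=3: a0@(3,0) a1@(3,0) a2@(0,1) a3@(3,0) a4@(2,3) a5@(3,0) a6@(4,0) a7@(3,0) | pheromone: 0 4 2 0 0 0 / 0 0 0 0 0 0 / 0 0 0 4 0 0 / 22 0 0 0 0 0 / 7 0 0 0 0 0
t=4: a0@(3,0) a1@(3,0) a2@(4,0) a3@(3,0) a4@(2,3) a5@(3,0) a6@(3,0) a7@(3,0) | pheromone: 0 3 1 0 0 0 / 0 0 0 0 0 0 / 0 0 0 5 0 0 / 33 0 0 0 0 0 / 8 0 0 0 0 0
t=5: a0@(3,0) a1@(3,0) a2@(3,0) a3@(3,0) a4@(2,3) a5@(3,0) a6@(3,0) a7@(3,0) | pheromone: 0 2 0 0 0 0 / 0 0 0 0 0 0 / 0 0 0 6 0 0 / 46 0 0 0 0 0 / 7 0 0 0 0 0

no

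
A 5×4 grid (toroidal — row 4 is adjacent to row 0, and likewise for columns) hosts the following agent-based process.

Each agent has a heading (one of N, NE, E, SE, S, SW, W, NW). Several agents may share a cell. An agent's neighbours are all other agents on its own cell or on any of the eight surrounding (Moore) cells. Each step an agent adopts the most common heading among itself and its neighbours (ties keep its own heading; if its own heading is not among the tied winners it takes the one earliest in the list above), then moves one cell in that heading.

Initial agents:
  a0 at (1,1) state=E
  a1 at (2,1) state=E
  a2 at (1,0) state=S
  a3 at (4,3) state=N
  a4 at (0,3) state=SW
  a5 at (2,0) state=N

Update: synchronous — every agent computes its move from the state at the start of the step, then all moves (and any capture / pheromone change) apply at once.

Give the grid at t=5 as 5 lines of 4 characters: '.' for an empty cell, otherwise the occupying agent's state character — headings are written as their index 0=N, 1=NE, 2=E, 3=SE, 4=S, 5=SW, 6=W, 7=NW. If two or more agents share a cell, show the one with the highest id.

t=1: a0@(1,2):E a1@(2,2):E a2@(1,1):E a3@(3,3):N a4@(1,2):SW a5@(2,1):E
t=2: a0@(1,3):E a1@(2,3):E a2@(1,2):E a3@(2,3):N a4@(1,3):E a5@(2,2):E
t=3: a0@(1,0):E a1@(2,0):E a2@(1,3):E a3@(2,0):E a4@(1,0):E a5@(2,3):E
t=4: a0@(1,1):E a1@(2,1):E a2@(1,0):E a3@(2,1):E a4@(1,1):E a5@(2,0):E
t=5: a0@(1,2):E a1@(2,2):E a2@(1,1):E a3@(2,2):E a4@(1,2):E a5@(2,1):E

....
.22.
.22.
....
....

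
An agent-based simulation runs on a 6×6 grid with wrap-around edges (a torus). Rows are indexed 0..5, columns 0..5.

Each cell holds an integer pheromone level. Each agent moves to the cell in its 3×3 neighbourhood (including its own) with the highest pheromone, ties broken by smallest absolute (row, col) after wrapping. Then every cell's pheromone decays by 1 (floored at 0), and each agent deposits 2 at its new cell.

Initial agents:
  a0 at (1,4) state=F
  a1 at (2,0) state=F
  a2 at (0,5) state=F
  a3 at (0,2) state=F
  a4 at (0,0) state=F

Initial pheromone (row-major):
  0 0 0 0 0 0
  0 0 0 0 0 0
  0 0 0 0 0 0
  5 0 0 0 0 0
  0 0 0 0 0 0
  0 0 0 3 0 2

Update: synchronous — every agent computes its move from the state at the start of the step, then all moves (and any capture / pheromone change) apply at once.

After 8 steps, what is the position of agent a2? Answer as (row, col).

t=1: a0@(0,3) a1@(3,0) a2@(5,5) a3@(5,3) a4@(5,5) | pheromone: 0 0 0 2 0 0 / 0 0 0 0 0 0 / 0 0 0 0 0 0 / 6 0 0 0 0 0 / 0 0 0 0 0 0 / 0 0 0 4 0 5
t=2: a0@(5,3) a1@(3,0) a2@(5,5) a3@(5,3) a4@(5,5) | pheromone: 0 0 0 1 0 0 / 0 0 0 0 0 0 / 0 0 0 0 0 0 / 7 0 0 0 0 0 / 0 0 0 0 0 0 / 0 0 0 7 0 8
t=3: a0@(5,3) a1@(3,0) a2@(5,5) a3@(5,3) a4@(5,5) | pheromone: 0 0 0 0 0 0 / 0 0 0 0 0 0 / 0 0 0 0 0 0 / 8 0 0 0 0 0 / 0 0 0 0 0 0 / 0 0 0 10 0 11
t=4: a0@(5,3) a1@(3,0) a2@(5,5) a3@(5,3) a4@(5,5) | pheromone: 0 0 0 0 0 0 / 0 0 0 0 0 0 / 0 0 0 0 0 0 / 9 0 0 0 0 0 / 0 0 0 0 0 0 / 0 0 0 13 0 14
t=5: a0@(5,3) a1@(3,0) a2@(5,5) a3@(5,3) a4@(5,5) | pheromone: 0 0 0 0 0 0 / 0 0 0 0 0 0 / 0 0 0 0 0 0 / 10 0 0 0 0 0 / 0 0 0 0 0 0 / 0 0 0 16 0 17
t=6: a0@(5,3) a1@(3,0) a2@(5,5) a3@(5,3) a4@(5,5) | pheromone: 0 0 0 0 0 0 / 0 0 0 0 0 0 / 0 0 0 0 0 0 / 11 0 0 0 0 0 / 0 0 0 0 0 0 / 0 0 0 19 0 20
t=7: a0@(5,3) a1@(3,0) a2@(5,5) a3@(5,3) a4@(5,5) | pheromone: 0 0 0 0 0 0 / 0 0 0 0 0 0 / 0 0 0 0 0 0 / 12 0 0 0 0 0 / 0 0 0 0 0 0 / 0 0 0 22 0 23
t=8: a0@(5,3) a1@(3,0) a2@(5,5) a3@(5,3) a4@(5,5) | pheromone: 0 0 0 0 0 0 / 0 0 0 0 0 0 / 0 0 0 0 0 0 / 13 0 0 0 0 0 / 0 0 0 0 0 0 / 0 0 0 25 0 26

(5, 5)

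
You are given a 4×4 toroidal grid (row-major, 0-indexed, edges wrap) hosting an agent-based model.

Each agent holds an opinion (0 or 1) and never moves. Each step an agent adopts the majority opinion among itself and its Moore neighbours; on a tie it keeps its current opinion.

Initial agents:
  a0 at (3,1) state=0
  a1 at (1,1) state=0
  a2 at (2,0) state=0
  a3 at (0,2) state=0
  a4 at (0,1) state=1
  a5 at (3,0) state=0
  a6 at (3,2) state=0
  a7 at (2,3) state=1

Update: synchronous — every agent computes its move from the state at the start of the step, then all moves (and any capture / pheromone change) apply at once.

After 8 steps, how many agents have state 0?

8

t=1: a0@(3,1):0 a1@(1,1):0 a2@(2,0):0 a3@(0,2):0 a4@(0,1):0 a5@(3,0):0 a6@(3,2):0 a7@(2,3):0
t=2: (unchanged — steady state)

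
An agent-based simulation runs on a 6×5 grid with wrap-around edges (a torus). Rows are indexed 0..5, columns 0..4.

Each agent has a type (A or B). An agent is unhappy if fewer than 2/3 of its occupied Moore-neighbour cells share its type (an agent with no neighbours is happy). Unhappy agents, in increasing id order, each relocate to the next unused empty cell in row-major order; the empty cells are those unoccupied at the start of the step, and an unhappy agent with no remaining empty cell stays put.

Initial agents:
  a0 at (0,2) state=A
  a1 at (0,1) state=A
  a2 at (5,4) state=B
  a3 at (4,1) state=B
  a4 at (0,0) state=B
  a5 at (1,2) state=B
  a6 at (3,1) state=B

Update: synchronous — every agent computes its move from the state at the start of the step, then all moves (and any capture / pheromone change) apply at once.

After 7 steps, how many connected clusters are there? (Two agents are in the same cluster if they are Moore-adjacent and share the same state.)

t=1: a0@(0,3):A a1@(0,4):A a2@(5,4):B a3@(4,1):B a4@(1,0):B a5@(1,1):B a6@(3,1):B
t=2: a0@(0,0):A a1@(0,1):A a2@(0,2):B a3@(4,1):B a4@(1,2):B a5@(1,1):B a6@(3,1):B
t=3: a0@(0,3):A a1@(0,4):A a2@(0,2):B a3@(4,1):B a4@(1,2):B a5@(1,0):B a6@(3,1):B
t=4: a0@(0,0):A a1@(0,1):A a2@(1,1):B a3@(4,1):B a4@(1,3):B a5@(1,4):B a6@(3,1):B
t=5: a0@(0,2):A a1@(0,3):A a2@(0,4):B a3@(4,1):B a4@(1,3):B a5@(1,0):B a6@(3,1):B
t=6: a0@(0,0):A a1@(0,1):A a2@(0,4):B a3@(4,1):B a4@(1,1):B a5@(1,0):B a6@(3,1):B
t=7: a0@(0,2):A a1@(0,3):A a2@(1,2):B a3@(4,1):B a4@(1,3):B a5@(1,4):B a6@(3,1):B

3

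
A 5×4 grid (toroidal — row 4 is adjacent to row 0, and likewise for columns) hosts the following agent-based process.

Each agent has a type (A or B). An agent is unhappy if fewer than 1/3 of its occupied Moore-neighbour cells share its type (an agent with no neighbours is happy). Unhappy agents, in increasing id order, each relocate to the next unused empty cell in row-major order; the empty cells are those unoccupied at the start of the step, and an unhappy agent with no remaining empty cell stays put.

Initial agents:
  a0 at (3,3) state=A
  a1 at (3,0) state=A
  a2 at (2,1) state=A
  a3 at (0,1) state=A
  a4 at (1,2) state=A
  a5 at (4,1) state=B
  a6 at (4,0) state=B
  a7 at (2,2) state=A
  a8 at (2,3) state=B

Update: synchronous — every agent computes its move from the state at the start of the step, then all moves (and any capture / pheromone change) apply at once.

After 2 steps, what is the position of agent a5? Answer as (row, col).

(4, 1)

t=1: a0@(3,3):A a1@(3,0):A a2@(2,1):A a3@(0,1):A a4@(1,2):A a5@(4,1):B a6@(0,0):B a7@(2,2):A a8@(0,2):B
t=2: a0@(3,3):A a1@(3,0):A a2@(2,1):A a3@(0,3):A a4@(1,2):A a5@(4,1):B a6@(0,0):B a7@(2,2):A a8@(0,2):B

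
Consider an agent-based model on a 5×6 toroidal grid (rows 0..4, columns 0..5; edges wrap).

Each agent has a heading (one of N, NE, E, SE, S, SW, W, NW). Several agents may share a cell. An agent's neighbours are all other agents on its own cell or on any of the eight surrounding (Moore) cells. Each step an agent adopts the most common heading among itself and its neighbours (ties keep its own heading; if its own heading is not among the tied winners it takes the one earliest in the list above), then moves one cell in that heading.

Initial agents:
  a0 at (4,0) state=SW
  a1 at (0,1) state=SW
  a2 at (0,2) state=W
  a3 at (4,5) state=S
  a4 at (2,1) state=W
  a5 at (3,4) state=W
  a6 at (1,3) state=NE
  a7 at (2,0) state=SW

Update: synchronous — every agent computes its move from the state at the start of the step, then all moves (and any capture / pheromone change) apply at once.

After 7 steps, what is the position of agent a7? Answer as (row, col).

t=1: a0@(0,5):SW a1@(1,0):SW a2@(0,1):W a3@(0,5):S a4@(2,0):W a5@(3,3):W a6@(0,4):NE a7@(3,5):SW
t=2: a0@(1,4):SW a1@(2,5):SW a2@(0,0):W a3@(1,4):SW a4@(3,5):SW a5@(3,2):W a6@(4,5):NE a7@(4,4):SW
t=3: a0@(2,3):SW a1@(3,4):SW a2@(0,5):W a3@(2,3):SW a4@(4,4):SW a5@(3,1):W a6@(0,4):SW a7@(0,3):SW
t=4: a0@(3,2):SW a1@(4,3):SW a2@(1,4):SW a3@(3,2):SW a4@(0,3):SW a5@(3,0):W a6@(1,3):SW a7@(1,2):SW
t=5: a0@(4,1):SW a1@(0,2):SW a2@(2,3):SW a3@(4,1):SW a4@(1,2):SW a5@(3,5):W a6@(2,2):SW a7@(2,1):SW
t=6: a0@(0,0):SW a1@(1,1):SW a2@(3,2):SW a3@(0,0):SW a4@(2,1):SW a5@(3,4):W a6@(3,1):SW a7@(3,0):SW
t=7: a0@(1,5):SW a1@(2,0):SW a2@(4,1):SW a3@(1,5):SW a4@(3,0):SW a5@(3,3):W a6@(4,0):SW a7@(4,5):SW

(4, 5)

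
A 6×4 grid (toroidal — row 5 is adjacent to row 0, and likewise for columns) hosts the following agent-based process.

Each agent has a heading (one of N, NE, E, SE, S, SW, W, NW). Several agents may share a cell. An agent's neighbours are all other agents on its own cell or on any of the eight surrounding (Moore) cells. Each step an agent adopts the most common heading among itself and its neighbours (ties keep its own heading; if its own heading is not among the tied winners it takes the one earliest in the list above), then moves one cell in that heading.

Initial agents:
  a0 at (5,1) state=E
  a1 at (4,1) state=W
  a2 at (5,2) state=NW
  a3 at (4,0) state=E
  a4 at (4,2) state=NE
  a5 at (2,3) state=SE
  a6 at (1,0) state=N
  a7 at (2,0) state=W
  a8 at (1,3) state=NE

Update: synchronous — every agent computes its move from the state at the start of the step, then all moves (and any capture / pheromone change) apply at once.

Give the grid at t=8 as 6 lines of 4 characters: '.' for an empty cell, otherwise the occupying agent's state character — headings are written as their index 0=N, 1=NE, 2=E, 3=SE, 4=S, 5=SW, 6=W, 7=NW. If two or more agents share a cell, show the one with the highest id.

..2.
....
6...
....
22.2
.222

t=1: a0@(5,2):E a1@(4,2):E a2@(4,1):NW a3@(4,1):E a4@(3,3):NE a5@(3,0):SE a6@(0,0):N a7@(2,3):W a8@(0,0):NE
t=2: a0@(5,3):E a1@(4,3):E a2@(4,2):E a3@(4,2):E a4@(2,0):NE a5@(4,1):SE a6@(5,0):N a7@(2,2):W a8@(5,1):NE
t=3: a0@(5,0):E a1@(4,0):E a2@(4,3):E a3@(4,3):E a4@(1,1):NE a5@(4,2):E a6@(5,1):E a7@(2,1):W a8@(5,2):E
t=4: a0@(5,1):E a1@(4,1):E a2@(4,0):E a3@(4,0):E a4@(0,2):NE a5@(4,3):E a6@(5,2):E a7@(2,0):W a8@(5,3):E
t=5: a0@(5,2):E a1@(4,2):E a2@(4,1):E a3@(4,1):E a4@(0,3):E a5@(4,0):E a6@(5,3):E a7@(2,3):W a8@(5,0):E
t=6: a0@(5,3):E a1@(4,3):E a2@(4,2):E a3@(4,2):E a4@(0,0):E a5@(4,1):E a6@(5,0):E a7@(2,2):W a8@(5,1):E
t=7: a0@(5,0):E a1@(4,0):E a2@(4,3):E a3@(4,3):E a4@(0,1):E a5@(4,2):E a6@(5,1):E a7@(2,1):W a8@(5,2):E
t=8: a0@(5,1):E a1@(4,1):E a2@(4,0):E a3@(4,0):E a4@(0,2):E a5@(4,3):E a6@(5,2):E a7@(2,0):W a8@(5,3):E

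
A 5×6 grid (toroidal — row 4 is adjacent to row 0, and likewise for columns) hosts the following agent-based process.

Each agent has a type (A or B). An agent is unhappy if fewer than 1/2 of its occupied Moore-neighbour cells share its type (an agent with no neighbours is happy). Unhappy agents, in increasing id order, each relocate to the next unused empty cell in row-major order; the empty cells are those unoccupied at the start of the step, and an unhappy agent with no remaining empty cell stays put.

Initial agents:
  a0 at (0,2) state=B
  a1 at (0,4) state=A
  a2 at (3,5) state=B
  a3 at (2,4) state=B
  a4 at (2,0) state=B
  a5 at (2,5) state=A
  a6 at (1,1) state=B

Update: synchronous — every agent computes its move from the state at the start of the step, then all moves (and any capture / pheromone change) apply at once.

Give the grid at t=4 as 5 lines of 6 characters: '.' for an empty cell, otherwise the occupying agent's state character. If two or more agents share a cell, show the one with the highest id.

.AB.A.
.B....
B...B.
.....B
......

t=1: a0@(0,2):B a1@(0,4):A a2@(3,5):B a3@(2,4):B a4@(2,0):B a5@(0,0):A a6@(1,1):B
t=2: a0@(0,2):B a1@(0,4):A a2@(3,5):B a3@(2,4):B a4@(2,0):B a5@(0,1):A a6@(1,1):B
t=3: a0@(0,2):B a1@(0,4):A a2@(3,5):B a3@(2,4):B a4@(2,0):B a5@(0,0):A a6@(1,1):B
t=4: a0@(0,2):B a1@(0,4):A a2@(3,5):B a3@(2,4):B a4@(2,0):B a5@(0,1):A a6@(1,1):B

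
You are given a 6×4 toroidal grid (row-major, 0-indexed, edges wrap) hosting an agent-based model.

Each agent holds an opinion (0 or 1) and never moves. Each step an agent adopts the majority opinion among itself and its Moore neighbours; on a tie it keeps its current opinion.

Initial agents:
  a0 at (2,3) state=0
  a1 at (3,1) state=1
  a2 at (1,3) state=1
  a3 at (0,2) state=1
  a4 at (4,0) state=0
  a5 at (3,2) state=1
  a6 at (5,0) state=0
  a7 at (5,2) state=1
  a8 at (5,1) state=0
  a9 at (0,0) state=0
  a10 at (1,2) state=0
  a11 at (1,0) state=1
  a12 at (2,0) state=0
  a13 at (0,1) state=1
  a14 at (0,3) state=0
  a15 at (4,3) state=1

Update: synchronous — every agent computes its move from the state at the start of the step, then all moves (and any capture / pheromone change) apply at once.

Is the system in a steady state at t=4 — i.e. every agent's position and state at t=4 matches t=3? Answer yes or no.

no

t=1: a0@(2,3):0 a1@(3,1):1 a2@(1,3):0 a3@(0,2):1 a4@(4,0):0 a5@(3,2):1 a6@(5,0):0 a7@(5,2):1 a8@(5,1):0 a9@(0,0):0 a10@(1,2):0 a11@(1,0):0 a12@(2,0):1 a13@(0,1):1 a14@(0,3):0 a15@(4,3):1
t=2: a0@(2,3):0 a1@(3,1):1 a2@(1,3):0 a3@(0,2):0 a4@(4,0):0 a5@(3,2):1 a6@(5,0):0 a7@(5,2):1 a8@(5,1):0 a9@(0,0):0 a10@(1,2):0 a11@(1,0):0 a12@(2,0):0 a13@(0,1):0 a14@(0,3):0 a15@(4,3):1
t=3: a0@(2,3):0 a1@(3,1):1 a2@(1,3):0 a3@(0,2):0 a4@(4,0):0 a5@(3,2):1 a6@(5,0):0 a7@(5,2):0 a8@(5,1):0 a9@(0,0):0 a10@(1,2):0 a11@(1,0):0 a12@(2,0):0 a13@(0,1):0 a14@(0,3):0 a15@(4,3):1
t=4: a0@(2,3):0 a1@(3,1):1 a2@(1,3):0 a3@(0,2):0 a4@(4,0):0 a5@(3,2):1 a6@(5,0):0 a7@(5,2):0 a8@(5,1):0 a9@(0,0):0 a10@(1,2):0 a11@(1,0):0 a12@(2,0):0 a13@(0,1):0 a14@(0,3):0 a15@(4,3):0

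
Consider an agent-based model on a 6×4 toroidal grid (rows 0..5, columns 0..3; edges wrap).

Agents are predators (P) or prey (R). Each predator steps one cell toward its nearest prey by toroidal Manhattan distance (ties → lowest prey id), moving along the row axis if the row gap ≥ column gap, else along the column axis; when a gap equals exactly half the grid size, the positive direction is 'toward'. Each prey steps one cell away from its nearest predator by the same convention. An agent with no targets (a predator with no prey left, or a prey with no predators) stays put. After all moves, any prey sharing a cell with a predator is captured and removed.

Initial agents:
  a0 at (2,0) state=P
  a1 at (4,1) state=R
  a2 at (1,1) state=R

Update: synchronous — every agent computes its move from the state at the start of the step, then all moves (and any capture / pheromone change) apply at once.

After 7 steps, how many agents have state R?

2

t=1: a0@(1,0):P a1@(5,1):R a2@(0,1):R
t=2: a0@(0,0):P a1@(4,1):R a2@(5,1):R
t=3: a0@(5,0):P a1@(3,1):R a2@(4,1):R
t=4: a0@(4,0):P a1@(2,1):R a2@(3,1):R
t=5: a0@(3,0):P a1@(1,1):R a2@(2,1):R
t=6: a0@(2,0):P a1@(0,1):R a2@(1,1):R
t=7: a0@(1,0):P a1@(5,1):R a2@(0,1):R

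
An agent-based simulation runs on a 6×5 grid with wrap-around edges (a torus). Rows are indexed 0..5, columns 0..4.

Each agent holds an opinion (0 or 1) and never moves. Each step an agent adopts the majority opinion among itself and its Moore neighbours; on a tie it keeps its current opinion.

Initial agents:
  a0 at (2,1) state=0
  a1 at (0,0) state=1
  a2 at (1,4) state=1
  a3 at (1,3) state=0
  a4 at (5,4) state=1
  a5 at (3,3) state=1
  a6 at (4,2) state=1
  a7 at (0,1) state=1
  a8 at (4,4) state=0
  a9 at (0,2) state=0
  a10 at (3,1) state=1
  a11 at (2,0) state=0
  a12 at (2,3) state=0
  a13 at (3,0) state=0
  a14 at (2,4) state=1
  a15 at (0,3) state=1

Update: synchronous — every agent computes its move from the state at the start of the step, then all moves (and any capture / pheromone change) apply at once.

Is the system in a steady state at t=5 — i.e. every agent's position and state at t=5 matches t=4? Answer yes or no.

t=1: a0@(2,1):0 a1@(0,0):1 a2@(1,4):1 a3@(1,3):0 a4@(5,4):1 a5@(3,3):1 a6@(4,2):1 a7@(0,1):1 a8@(4,4):0 a9@(0,2):0 a10@(3,1):0 a11@(2,0):0 a12@(2,3):1 a13@(3,0):0 a14@(2,4):0 a15@(0,3):1
t=2: (unchanged — steady state)

yes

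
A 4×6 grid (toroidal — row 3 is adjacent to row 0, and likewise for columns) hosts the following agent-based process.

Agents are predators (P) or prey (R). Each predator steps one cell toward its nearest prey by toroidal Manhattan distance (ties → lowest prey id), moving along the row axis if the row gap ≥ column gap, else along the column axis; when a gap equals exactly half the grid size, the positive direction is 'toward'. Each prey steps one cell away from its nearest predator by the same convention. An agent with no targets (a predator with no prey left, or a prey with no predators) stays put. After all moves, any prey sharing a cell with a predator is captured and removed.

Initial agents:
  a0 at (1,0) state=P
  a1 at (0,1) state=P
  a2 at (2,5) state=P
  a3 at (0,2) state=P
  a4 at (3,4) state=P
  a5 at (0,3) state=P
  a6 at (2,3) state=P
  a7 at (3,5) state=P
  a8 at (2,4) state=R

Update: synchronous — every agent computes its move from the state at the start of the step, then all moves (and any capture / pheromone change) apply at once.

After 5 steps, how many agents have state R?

t=1: a0@(1,5):P a1@(0,2):P a2@(2,4):P a3@(1,2):P a4@(2,4):P a5@(1,3):P a6@(2,4):P a7@(2,5):P a8@(2,3):R
t=2: a0@(1,4):P a1@(1,2):P a2@(2,3):P a3@(2,2):P a4@(2,3):P a5@(2,3):P a6@(2,3):P a7@(2,4):P
t=3: (unchanged — steady state)

0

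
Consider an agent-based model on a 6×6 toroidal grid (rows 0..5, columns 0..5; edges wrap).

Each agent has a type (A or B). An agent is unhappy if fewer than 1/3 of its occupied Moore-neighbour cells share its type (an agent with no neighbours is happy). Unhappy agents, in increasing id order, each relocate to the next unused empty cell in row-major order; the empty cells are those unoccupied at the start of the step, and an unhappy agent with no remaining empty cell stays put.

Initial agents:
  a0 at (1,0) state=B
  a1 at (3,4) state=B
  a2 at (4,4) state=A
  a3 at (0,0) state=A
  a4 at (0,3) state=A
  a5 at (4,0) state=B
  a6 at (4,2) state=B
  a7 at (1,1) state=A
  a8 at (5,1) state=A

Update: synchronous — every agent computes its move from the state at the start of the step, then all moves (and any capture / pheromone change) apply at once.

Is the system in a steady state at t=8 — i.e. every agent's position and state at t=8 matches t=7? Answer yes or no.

yes

t=1: a0@(0,1):B a1@(0,2):B a2@(0,4):A a3@(0,0):A a4@(0,3):A a5@(0,5):B a6@(1,2):B a7@(1,1):A a8@(5,1):A
t=2: a0@(0,1):B a1@(0,2):B a2@(0,4):A a3@(0,0):A a4@(0,3):A a5@(1,0):B a6@(1,2):B a7@(1,3):A a8@(5,1):A
t=3: (unchanged — steady state)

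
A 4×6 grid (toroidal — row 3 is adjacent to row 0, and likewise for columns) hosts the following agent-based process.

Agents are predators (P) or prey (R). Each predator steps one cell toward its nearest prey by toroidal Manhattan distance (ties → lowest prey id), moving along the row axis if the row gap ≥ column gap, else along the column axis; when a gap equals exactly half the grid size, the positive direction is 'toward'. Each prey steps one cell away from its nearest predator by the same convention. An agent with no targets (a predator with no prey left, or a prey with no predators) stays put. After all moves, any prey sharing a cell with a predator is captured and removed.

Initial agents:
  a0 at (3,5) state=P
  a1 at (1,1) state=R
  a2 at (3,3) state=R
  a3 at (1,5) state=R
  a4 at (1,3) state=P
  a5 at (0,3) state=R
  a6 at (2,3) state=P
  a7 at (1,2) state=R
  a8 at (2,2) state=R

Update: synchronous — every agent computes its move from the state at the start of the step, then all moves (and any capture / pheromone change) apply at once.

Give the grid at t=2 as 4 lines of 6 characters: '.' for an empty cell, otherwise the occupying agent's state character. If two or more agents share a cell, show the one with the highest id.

t=1: a0@(3,4):P a1@(1,0):R a3@(0,5):R a4@(0,3):P a6@(3,3):P a7@(1,1):R a8@(2,1):R
t=2: a0@(0,4):P a1@(0,0):R a3@(1,5):R a4@(0,4):P a6@(3,4):P a7@(1,0):R a8@(2,0):R

R...P.
R....R
R.....
....P.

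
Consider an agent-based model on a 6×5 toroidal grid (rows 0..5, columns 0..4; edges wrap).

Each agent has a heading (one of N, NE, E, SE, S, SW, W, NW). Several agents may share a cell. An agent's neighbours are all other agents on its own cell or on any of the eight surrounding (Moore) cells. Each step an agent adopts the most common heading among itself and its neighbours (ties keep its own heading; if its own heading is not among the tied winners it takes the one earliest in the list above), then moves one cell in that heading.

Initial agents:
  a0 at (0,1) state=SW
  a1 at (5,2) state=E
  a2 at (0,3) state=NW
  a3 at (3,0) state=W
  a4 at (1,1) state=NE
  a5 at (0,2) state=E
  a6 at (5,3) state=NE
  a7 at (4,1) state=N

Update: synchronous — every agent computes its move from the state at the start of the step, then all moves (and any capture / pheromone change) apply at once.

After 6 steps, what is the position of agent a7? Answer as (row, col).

t=1: a0@(0,2):E a1@(5,3):E a2@(0,4):E a3@(3,4):W a4@(0,2):NE a5@(0,3):E a6@(5,4):E a7@(3,1):N
t=2: a0@(0,3):E a1@(5,4):E a2@(0,0):E a3@(3,3):W a4@(0,3):E a5@(0,4):E a6@(5,0):E a7@(2,1):N
t=3: a0@(0,4):E a1@(5,0):E a2@(0,1):E a3@(3,2):W a4@(0,4):E a5@(0,0):E a6@(5,1):E a7@(1,1):N
t=4: a0@(0,0):E a1@(5,1):E a2@(0,2):E a3@(3,1):W a4@(0,0):E a5@(0,1):E a6@(5,2):E a7@(1,2):E
t=5: a0@(0,1):E a1@(5,2):E a2@(0,3):E a3@(3,0):W a4@(0,1):E a5@(0,2):E a6@(5,3):E a7@(1,3):E
t=6: a0@(0,2):E a1@(5,3):E a2@(0,4):E a3@(3,4):W a4@(0,2):E a5@(0,3):E a6@(5,4):E a7@(1,4):E

(1, 4)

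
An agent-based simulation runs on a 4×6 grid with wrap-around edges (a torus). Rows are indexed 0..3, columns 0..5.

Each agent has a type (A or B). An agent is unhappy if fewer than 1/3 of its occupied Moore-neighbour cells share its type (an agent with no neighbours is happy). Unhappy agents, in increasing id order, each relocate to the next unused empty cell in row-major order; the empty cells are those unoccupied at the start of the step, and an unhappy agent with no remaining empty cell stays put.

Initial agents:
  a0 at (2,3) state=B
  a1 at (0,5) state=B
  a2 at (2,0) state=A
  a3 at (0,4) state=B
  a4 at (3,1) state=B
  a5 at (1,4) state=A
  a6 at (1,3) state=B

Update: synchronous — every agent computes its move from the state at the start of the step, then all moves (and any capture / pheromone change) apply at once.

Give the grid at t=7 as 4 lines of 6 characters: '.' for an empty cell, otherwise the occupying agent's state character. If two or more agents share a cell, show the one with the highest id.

AA..BB
B..B..
...B..
......

t=1: a0@(2,3):B a1@(0,5):B a2@(0,0):A a3@(0,4):B a4@(0,1):B a5@(0,2):A a6@(1,3):B
t=2: a0@(2,3):B a1@(0,5):B a2@(0,3):A a3@(0,4):B a4@(1,0):B a5@(1,1):A a6@(1,3):B
t=3: a0@(2,3):B a1@(0,5):B a2@(0,0):A a3@(0,4):B a4@(1,0):B a5@(0,1):A a6@(1,3):B
t=4: (unchanged — steady state)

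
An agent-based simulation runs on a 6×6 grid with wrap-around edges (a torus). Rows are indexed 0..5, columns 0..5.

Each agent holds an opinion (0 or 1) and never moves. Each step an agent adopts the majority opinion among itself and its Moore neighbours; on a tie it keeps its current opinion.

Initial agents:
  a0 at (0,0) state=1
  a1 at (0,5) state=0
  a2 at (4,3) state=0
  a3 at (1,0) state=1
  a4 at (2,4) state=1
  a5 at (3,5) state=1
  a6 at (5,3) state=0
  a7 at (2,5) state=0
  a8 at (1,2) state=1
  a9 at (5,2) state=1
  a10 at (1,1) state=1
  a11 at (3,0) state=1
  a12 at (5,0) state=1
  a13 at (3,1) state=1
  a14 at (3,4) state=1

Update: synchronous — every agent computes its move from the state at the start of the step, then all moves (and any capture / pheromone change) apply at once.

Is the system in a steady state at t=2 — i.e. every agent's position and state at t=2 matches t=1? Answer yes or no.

yes

t=1: a0@(0,0):1 a1@(0,5):1 a2@(4,3):0 a3@(1,0):1 a4@(2,4):1 a5@(3,5):1 a6@(5,3):0 a7@(2,5):1 a8@(1,2):1 a9@(5,2):0 a10@(1,1):1 a11@(3,0):1 a12@(5,0):1 a13@(3,1):1 a14@(3,4):1
t=2: (unchanged — steady state)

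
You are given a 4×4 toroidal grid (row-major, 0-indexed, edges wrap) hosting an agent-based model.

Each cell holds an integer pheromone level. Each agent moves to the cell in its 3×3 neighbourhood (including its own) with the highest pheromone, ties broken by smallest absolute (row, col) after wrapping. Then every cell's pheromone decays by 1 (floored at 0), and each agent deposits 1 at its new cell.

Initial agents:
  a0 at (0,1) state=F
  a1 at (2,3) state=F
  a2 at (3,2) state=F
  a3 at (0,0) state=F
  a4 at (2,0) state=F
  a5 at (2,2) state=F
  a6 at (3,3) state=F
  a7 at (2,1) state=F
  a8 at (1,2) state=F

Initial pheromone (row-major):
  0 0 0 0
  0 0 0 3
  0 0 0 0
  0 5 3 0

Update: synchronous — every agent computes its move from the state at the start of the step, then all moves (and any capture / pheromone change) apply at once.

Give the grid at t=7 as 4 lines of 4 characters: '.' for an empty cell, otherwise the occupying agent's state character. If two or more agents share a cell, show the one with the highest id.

t=1: a0@(3,1) a1@(1,3) a2@(3,1) a3@(3,1) a4@(3,1) a5@(3,1) a6@(3,2) a7@(3,1) a8@(1,3) | pheromone: 0 0 0 0 / 0 0 0 4 / 0 0 0 0 / 0 10 3 0
t=2: a0@(3,1) a1@(1,3) a2@(3,1) a3@(3,1) a4@(3,1) a5@(3,1) a6@(3,1) a7@(3,1) a8@(1,3) | pheromone: 0 0 0 0 / 0 0 0 5 / 0 0 0 0 / 0 16 2 0
t=3: a0@(3,1) a1@(1,3) a2@(3,1) a3@(3,1) a4@(3,1) a5@(3,1) a6@(3,1) a7@(3,1) a8@(1,3) | pheromone: 0 0 0 0 / 0 0 0 6 / 0 0 0 0 / 0 22 1 0
t=4: a0@(3,1) a1@(1,3) a2@(3,1) a3@(3,1) a4@(3,1) a5@(3,1) a6@(3,1) a7@(3,1) a8@(1,3) | pheromone: 0 0 0 0 / 0 0 0 7 / 0 0 0 0 / 0 28 0 0
t=5: a0@(3,1) a1@(1,3) a2@(3,1) a3@(3,1) a4@(3,1) a5@(3,1) a6@(3,1) a7@(3,1) a8@(1,3) | pheromone: 0 0 0 0 / 0 0 0 8 / 0 0 0 0 / 0 34 0 0
t=6: a0@(3,1) a1@(1,3) a2@(3,1) a3@(3,1) a4@(3,1) a5@(3,1) a6@(3,1) a7@(3,1) a8@(1,3) | pheromone: 0 0 0 0 / 0 0 0 9 / 0 0 0 0 / 0 40 0 0
t=7: a0@(3,1) a1@(1,3) a2@(3,1) a3@(3,1) a4@(3,1) a5@(3,1) a6@(3,1) a7@(3,1) a8@(1,3) | pheromone: 0 0 0 0 / 0 0 0 10 / 0 0 0 0 / 0 46 0 0

....
...F
....
.F..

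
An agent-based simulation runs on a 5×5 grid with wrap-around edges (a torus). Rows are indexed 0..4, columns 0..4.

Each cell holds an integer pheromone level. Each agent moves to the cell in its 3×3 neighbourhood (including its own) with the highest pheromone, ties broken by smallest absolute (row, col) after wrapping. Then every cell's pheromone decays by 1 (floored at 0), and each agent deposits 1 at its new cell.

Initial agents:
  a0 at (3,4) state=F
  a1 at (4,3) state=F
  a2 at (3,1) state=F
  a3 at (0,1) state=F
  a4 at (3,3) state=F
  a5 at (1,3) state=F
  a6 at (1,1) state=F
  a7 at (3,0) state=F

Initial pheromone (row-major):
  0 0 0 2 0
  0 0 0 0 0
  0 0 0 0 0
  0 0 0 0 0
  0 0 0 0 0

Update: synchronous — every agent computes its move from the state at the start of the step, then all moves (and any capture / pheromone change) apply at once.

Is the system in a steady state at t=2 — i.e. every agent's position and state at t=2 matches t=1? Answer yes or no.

yes

t=1: a0@(2,0) a1@(0,3) a2@(2,0) a3@(0,0) a4@(2,2) a5@(0,3) a6@(0,0) a7@(2,0) | pheromone: 2 0 0 3 0 / 0 0 0 0 0 / 3 0 1 0 0 / 0 0 0 0 0 / 0 0 0 0 0
t=2: a0@(2,0) a1@(0,3) a2@(2,0) a3@(0,0) a4@(2,2) a5@(0,3) a6@(0,0) a7@(2,0) | pheromone: 3 0 0 4 0 / 0 0 0 0 0 / 5 0 1 0 0 / 0 0 0 0 0 / 0 0 0 0 0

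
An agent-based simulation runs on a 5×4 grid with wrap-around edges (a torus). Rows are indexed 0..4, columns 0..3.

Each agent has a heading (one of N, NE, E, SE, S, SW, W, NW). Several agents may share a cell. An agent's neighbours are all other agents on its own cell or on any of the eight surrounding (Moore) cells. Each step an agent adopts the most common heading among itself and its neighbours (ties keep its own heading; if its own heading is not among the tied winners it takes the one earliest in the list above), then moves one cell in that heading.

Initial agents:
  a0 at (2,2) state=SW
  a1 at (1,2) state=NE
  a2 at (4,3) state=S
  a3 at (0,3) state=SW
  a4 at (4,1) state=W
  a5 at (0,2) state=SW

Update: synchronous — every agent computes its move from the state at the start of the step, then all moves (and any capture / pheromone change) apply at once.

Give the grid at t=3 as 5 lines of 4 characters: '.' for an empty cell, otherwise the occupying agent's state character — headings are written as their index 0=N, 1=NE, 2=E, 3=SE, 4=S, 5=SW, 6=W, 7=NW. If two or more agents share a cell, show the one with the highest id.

t=1: a0@(3,1):SW a1@(2,1):SW a2@(0,2):SW a3@(1,2):SW a4@(4,0):W a5@(1,1):SW
t=2: a0@(4,0):SW a1@(3,0):SW a2@(1,1):SW a3@(2,1):SW a4@(4,3):W a5@(2,0):SW
t=3: a0@(0,3):SW a1@(4,3):SW a2@(2,0):SW a3@(3,0):SW a4@(0,2):SW a5@(3,3):SW

..55
....
5...
5..5
...5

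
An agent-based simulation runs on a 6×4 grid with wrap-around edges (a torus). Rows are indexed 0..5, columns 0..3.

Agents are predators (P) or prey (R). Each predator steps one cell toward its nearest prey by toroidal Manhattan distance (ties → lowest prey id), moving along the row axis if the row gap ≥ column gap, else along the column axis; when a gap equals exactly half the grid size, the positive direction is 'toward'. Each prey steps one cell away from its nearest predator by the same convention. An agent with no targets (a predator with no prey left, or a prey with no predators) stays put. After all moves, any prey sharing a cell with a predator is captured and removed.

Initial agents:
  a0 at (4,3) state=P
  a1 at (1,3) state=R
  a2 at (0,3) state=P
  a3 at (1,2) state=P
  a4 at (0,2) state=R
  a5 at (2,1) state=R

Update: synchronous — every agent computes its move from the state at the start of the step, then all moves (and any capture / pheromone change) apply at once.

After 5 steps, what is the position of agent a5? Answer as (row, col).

t=1: a0@(5,3):P a1@(2,3):R a2@(1,3):P a3@(1,3):P a4@(0,1):R a5@(3,1):R
t=2: a0@(0,3):P a1@(3,3):R a2@(2,3):P a3@(2,3):P a4@(0,0):R a5@(2,1):R
t=3: a0@(0,0):P a1@(4,3):R a2@(3,3):P a3@(3,3):P a4@(0,1):R a5@(2,0):R
t=4: a0@(0,1):P a1@(5,3):R a2@(4,3):P a3@(4,3):P a4@(0,2):R a5@(3,0):R
t=5: a0@(0,2):P a1@(0,3):R a2@(5,3):P a3@(5,3):P a4@(0,3):R a5@(2,0):R

(2, 0)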